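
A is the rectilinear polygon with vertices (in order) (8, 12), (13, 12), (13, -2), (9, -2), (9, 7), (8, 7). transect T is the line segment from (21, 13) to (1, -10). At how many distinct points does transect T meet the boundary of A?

2

The segment meets the boundary at (13,3.8), (9,-0.8).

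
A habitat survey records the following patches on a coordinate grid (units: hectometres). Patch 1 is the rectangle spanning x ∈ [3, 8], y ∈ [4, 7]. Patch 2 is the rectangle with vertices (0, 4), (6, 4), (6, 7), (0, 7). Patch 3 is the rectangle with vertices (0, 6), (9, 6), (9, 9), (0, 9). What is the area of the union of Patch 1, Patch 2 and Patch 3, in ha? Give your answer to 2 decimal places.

By inclusion–exclusion:
Individual areas: |Patch 1| = 15, |Patch 2| = 18, |Patch 3| = 27.
|Patch 1∩Patch 2|: x∈[3,6], y∈[4,7] → 3·3 = 9.
|Patch 1∩Patch 3|: x∈[3,8], y∈[6,7] → 5·1 = 5.
|Patch 2∩Patch 3|: x∈[0,6], y∈[6,7] → 6·1 = 6.
|Patch 1∩Patch 2∩Patch 3| = 3.
|Patch 1 ∪ Patch 2 ∪ Patch 3| = 60 − 20 + 3 = 43.00.

43.00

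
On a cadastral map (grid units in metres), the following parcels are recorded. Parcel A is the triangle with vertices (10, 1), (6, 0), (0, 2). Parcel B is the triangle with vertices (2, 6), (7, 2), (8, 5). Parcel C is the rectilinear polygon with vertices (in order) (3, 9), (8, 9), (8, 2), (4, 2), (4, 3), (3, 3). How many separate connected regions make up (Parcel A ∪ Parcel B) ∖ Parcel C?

2

(Parcel A ∪ Parcel B) ∖ Parcel C splits into 2 disjoint pieces (area 7, area 0.3167).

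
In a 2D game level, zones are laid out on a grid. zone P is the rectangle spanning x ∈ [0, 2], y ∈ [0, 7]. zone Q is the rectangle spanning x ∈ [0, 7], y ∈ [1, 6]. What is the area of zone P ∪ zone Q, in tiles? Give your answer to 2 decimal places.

By inclusion–exclusion:
Individual areas: |zone P| = 14, |zone Q| = 35.
|zone P∩zone Q|: x∈[0,2], y∈[1,6] → 2·5 = 10.
|zone P ∪ zone Q| = 49 − 10 = 39.00.

39.00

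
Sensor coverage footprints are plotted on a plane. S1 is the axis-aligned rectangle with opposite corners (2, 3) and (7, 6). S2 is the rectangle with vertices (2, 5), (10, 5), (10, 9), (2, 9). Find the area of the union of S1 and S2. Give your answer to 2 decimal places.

42.00

By inclusion–exclusion:
Individual areas: |S1| = 15, |S2| = 32.
|S1∩S2|: x∈[2,7], y∈[5,6] → 5·1 = 5.
|S1 ∪ S2| = 47 − 5 = 42.00.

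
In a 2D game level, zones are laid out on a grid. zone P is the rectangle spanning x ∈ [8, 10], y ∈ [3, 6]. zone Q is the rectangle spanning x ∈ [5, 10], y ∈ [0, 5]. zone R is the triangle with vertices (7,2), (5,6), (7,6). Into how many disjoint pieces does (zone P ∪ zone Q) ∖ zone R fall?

1

(zone P ∪ zone Q) ∖ zone R is a single connected region.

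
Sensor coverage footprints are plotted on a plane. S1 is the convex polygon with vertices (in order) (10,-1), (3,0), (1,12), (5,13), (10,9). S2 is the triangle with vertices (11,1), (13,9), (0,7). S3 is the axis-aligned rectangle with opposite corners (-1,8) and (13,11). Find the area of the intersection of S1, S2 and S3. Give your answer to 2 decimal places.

0.94

The intersection is the polygon with vertices (10,8.539), (10,8), (6.5,8).
By the shoelace formula its area is 0.94.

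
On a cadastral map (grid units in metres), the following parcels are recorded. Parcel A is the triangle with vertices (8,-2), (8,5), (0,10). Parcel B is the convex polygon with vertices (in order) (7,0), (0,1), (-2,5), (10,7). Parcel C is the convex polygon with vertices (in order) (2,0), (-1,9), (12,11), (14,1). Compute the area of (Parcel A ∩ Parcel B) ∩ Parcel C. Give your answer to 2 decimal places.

18.06

The region (Parcel A ∩ Parcel B) ∩ Parcel C is the polygon with vertices (8,2.333), (7.185,0.432), (6.421,0.368), (2.8,5.8), (5.895,6.316), (8,5).
By the shoelace formula its area is 18.06.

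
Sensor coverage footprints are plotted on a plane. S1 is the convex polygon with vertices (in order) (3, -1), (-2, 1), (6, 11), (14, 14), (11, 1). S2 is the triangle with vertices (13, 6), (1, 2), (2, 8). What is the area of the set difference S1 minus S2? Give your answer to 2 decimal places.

93.51

|S1| = 125.5, |S1∩S2| = 31.9904.
|S1 ∖ S2| = |S1| − |S1∩S2| = 125.5 − 31.9904 = 93.51.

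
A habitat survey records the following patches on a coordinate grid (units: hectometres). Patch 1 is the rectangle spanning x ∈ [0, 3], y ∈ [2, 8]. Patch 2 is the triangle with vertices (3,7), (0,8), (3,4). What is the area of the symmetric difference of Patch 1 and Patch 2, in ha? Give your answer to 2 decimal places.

13.50

|Patch 1| = 18, |Patch 2| = 4.5, |Patch 1∩Patch 2| = 4.5.
|Patch 1 △ Patch 2| = |Patch 1| + |Patch 2| − 2·|Patch 1∩Patch 2| = 18 + 4.5 − 9 = 13.50.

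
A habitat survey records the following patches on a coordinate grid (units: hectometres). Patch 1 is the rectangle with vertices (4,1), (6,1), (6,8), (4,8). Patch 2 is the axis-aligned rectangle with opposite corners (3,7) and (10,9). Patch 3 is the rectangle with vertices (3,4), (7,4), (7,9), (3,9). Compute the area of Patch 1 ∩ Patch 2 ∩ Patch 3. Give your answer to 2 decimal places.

The intersection is the polygon with vertices (6,8), (6,7), (4,7), (4,8).
By the shoelace formula its area is 2.00.

2.00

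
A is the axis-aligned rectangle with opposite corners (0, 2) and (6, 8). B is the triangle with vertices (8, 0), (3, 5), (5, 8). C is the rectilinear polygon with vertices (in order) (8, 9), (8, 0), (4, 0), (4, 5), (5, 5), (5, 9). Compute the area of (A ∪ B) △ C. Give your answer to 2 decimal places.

|A ∪ B| = 39.3333.
|(A ∪ B) ∩ C| = 12.3333.
|(A ∪ B) △ C| = 39.3333 + 32 − 24.6667 = 46.67.

46.67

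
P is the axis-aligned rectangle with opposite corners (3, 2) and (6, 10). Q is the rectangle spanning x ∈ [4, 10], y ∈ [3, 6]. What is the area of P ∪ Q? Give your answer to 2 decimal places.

36.00

By inclusion–exclusion:
Individual areas: |P| = 24, |Q| = 18.
|P∩Q|: x∈[4,6], y∈[3,6] → 2·3 = 6.
|P ∪ Q| = 42 − 6 = 36.00.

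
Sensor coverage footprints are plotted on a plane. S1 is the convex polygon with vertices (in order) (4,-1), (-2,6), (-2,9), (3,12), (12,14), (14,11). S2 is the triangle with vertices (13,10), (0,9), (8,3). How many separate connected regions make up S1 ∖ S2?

S1 ∖ S2 is a single connected region.

1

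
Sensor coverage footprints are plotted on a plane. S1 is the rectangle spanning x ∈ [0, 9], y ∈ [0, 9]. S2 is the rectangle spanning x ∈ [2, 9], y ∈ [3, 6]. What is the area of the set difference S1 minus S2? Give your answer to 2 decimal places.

60.00

|S1∩S2|: x∈[2,9], y∈[3,6] → 7·3 = 21.
|S1| = 81.
|S1 ∖ S2| = |S1| − |S1∩S2| = 81 − 21 = 60.00.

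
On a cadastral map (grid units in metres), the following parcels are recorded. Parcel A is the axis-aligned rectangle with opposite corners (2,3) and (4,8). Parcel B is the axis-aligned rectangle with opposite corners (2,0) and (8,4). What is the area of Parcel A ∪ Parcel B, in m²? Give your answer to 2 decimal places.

By inclusion–exclusion:
Individual areas: |Parcel A| = 10, |Parcel B| = 24.
|Parcel A∩Parcel B|: x∈[2,4], y∈[3,4] → 2·1 = 2.
|Parcel A ∪ Parcel B| = 34 − 2 = 32.00.

32.00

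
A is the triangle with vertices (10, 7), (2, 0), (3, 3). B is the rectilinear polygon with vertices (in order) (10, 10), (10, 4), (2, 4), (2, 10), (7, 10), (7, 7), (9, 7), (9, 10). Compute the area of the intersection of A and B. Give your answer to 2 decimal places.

2.73

The intersection is the polygon with vertices (6.571,4), (4.75,4), (10,7).
By the shoelace formula its area is 2.73.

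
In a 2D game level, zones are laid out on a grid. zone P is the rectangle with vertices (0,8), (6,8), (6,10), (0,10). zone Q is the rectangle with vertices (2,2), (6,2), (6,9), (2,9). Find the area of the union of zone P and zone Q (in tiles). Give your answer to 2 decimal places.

36.00

By inclusion–exclusion:
Individual areas: |zone P| = 12, |zone Q| = 28.
|zone P∩zone Q|: x∈[2,6], y∈[8,9] → 4·1 = 4.
|zone P ∪ zone Q| = 40 − 4 = 36.00.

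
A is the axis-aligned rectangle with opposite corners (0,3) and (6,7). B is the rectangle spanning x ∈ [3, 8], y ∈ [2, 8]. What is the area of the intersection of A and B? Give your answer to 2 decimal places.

12.00

|A∩B|: x∈[3,6], y∈[3,7] → 3·4 = 12.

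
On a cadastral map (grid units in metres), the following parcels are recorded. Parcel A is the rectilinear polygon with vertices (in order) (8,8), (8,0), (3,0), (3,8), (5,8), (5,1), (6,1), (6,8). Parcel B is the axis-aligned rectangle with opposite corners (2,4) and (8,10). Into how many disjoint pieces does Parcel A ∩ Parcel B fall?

Parcel A ∩ Parcel B splits into 2 disjoint pieces (area 8, area 8).

2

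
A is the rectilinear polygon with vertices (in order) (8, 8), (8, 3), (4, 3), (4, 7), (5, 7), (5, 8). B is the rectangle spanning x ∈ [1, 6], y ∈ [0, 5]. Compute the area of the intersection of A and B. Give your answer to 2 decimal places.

4.00

The intersection is the polygon with vertices (4,3), (4,5), (6,5), (6,3).
By the shoelace formula its area is 4.00.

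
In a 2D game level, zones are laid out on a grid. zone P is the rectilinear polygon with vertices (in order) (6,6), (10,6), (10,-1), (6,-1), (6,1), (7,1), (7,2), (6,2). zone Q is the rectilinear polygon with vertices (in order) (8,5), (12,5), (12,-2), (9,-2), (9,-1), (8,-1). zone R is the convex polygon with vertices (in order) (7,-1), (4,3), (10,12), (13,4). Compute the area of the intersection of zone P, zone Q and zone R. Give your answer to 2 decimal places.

8.67

The intersection is the polygon with vertices (8,5), (10,5), (10,1.5), (8,-0.167).
By the shoelace formula its area is 8.67.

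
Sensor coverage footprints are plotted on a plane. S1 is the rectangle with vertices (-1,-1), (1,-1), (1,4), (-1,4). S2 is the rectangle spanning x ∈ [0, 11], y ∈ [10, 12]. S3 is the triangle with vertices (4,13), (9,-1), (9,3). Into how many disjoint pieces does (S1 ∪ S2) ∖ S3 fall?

(S1 ∪ S2) ∖ S3 splits into 3 disjoint pieces (area 10, area 12, area 9.4286).

3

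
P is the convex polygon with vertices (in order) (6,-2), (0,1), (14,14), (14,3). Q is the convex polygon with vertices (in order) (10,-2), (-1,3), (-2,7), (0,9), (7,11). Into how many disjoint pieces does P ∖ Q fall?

P ∖ Q splits into 2 disjoint pieces (area 10.7586, area 55.2838).

2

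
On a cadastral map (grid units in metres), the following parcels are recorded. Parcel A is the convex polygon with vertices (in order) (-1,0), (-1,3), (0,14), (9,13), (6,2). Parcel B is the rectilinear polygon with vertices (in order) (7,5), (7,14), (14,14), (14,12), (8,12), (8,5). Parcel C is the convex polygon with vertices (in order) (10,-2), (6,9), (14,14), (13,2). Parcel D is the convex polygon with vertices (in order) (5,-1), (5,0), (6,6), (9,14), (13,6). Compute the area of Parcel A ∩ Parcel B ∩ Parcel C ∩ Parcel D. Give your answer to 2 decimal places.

The intersection is the polygon with vertices (7.091,6), (7,6.25), (7,8.667), (7.469,9.918), (8,10.25), (8,9.333).
By the shoelace formula its area is 2.19.

2.19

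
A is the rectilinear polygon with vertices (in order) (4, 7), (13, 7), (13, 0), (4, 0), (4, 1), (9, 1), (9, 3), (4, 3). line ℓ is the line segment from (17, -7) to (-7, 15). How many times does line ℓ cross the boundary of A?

4

The segment meets the boundary at (4,4.917), (6.091,3), (8.273,1), (9.364,0).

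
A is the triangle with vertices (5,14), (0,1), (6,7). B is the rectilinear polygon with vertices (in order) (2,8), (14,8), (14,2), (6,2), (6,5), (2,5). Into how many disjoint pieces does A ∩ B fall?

A ∩ B is a single connected region.

1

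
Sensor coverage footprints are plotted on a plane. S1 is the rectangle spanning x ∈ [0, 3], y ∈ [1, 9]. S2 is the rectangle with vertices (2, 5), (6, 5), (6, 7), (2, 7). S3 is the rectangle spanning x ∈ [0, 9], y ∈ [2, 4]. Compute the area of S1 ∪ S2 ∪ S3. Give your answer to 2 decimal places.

By inclusion–exclusion:
Individual areas: |S1| = 24, |S2| = 8, |S3| = 18.
|S1∩S2|: x∈[2,3], y∈[5,7] → 1·2 = 2.
|S1∩S3|: x∈[0,3], y∈[2,4] → 3·2 = 6.
|S2∩S3| = 0 (no overlap).
|S1∩S2∩S3| = 0.
|S1 ∪ S2 ∪ S3| = 50 − 8 + 0 = 42.00.

42.00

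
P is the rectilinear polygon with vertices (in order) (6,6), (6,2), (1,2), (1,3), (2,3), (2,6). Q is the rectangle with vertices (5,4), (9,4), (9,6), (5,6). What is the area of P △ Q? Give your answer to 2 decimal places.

|P| = 17, |Q| = 8, |P∩Q| = 2.
|P △ Q| = |P| + |Q| − 2·|P∩Q| = 17 + 8 − 4 = 21.00.

21.00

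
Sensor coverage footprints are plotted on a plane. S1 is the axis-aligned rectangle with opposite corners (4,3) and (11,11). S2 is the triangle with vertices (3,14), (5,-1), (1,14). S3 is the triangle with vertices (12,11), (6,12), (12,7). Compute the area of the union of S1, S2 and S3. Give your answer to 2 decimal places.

76.17

By inclusion–exclusion:
Individual areas: |S1| = 56, |S2| = 15, |S3| = 12.
|S1∩S2| = 0.8167.
|S1∩S3| = 6.0167.
|S2∩S3| = 0.
|S1∩S2∩S3| = 0.
|S1 ∪ S2 ∪ S3| = 83 − 6.8333 + 0 = 76.17.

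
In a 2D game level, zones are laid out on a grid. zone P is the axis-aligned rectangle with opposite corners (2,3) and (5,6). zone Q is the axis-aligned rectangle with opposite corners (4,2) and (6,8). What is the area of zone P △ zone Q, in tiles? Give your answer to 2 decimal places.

15.00

|zone P∩zone Q|: x∈[4,5], y∈[3,6] → 1·3 = 3.
|zone P △ zone Q| = |zone P| + |zone Q| − 2·|zone P∩zone Q| = 9 + 12 − 6 = 15.00.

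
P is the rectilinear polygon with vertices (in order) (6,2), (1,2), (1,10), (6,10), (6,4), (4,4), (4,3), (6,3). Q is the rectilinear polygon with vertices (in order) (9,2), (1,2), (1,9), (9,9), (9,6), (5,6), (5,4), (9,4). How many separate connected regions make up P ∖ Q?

2

P ∖ Q splits into 2 disjoint pieces (area 5, area 2).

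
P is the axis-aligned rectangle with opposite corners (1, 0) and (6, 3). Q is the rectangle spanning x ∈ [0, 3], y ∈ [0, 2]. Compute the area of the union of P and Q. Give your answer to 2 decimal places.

17.00

By inclusion–exclusion:
Individual areas: |P| = 15, |Q| = 6.
|P∩Q|: x∈[1,3], y∈[0,2] → 2·2 = 4.
|P ∪ Q| = 21 − 4 = 17.00.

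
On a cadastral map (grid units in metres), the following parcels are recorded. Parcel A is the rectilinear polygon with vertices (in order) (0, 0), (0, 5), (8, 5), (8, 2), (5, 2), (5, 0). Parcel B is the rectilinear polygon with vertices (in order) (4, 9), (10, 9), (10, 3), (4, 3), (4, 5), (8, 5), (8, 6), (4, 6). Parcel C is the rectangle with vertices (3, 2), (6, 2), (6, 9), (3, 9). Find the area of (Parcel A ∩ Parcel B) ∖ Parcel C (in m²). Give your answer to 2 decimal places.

4.00

|Parcel A ∩ Parcel B| = 8.
|(Parcel A ∩ Parcel B) ∩ Parcel C| = 4.
|(Parcel A ∩ Parcel B) ∖ Parcel C| = 8 − 4 = 4.00.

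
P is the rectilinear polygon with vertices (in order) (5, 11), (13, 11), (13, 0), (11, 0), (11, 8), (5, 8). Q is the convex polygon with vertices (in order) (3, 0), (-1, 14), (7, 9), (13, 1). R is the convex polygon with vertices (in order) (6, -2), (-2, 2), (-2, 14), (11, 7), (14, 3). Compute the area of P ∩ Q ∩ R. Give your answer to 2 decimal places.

5.27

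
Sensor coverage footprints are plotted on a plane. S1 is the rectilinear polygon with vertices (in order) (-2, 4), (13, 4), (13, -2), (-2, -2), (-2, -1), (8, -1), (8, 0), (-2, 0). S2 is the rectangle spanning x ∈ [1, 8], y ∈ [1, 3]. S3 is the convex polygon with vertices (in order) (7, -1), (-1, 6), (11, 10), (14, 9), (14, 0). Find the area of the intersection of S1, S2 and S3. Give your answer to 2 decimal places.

The intersection is the polygon with vertices (8,3), (8,1), (4.714,1), (2.429,3).
By the shoelace formula its area is 8.86.

8.86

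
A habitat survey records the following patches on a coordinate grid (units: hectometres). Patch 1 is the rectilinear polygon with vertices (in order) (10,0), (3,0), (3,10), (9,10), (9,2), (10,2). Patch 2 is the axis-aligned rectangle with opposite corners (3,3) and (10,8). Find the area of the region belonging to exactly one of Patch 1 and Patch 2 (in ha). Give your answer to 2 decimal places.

37.00

|Patch 1| = 62, |Patch 2| = 35, |Patch 1∩Patch 2| = 30.
|Patch 1 △ Patch 2| = |Patch 1| + |Patch 2| − 2·|Patch 1∩Patch 2| = 62 + 35 − 60 = 37.00.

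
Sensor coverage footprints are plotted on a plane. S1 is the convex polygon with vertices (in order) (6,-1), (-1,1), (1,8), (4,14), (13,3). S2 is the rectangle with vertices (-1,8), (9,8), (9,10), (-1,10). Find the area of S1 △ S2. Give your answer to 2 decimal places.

|S1| = 111.5, |S2| = 20, |S1∩S2| = 13.1818.
|S1 △ S2| = |S1| + |S2| − 2·|S1∩S2| = 111.5 + 20 − 26.3636 = 105.14.

105.14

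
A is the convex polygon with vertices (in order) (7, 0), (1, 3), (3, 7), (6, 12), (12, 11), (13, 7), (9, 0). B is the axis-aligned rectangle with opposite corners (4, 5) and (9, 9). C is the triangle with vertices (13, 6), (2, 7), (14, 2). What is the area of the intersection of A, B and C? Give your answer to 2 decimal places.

6.32

The intersection is the polygon with vertices (9,5), (6.8,5), (4,6.167), (4,6.818), (9,6.364).
By the shoelace formula its area is 6.32.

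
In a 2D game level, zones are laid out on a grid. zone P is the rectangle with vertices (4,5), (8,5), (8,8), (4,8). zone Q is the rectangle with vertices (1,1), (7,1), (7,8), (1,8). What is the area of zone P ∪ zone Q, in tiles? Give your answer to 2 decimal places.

By inclusion–exclusion:
Individual areas: |zone P| = 12, |zone Q| = 42.
|zone P∩zone Q|: x∈[4,7], y∈[5,8] → 3·3 = 9.
|zone P ∪ zone Q| = 54 − 9 = 45.00.

45.00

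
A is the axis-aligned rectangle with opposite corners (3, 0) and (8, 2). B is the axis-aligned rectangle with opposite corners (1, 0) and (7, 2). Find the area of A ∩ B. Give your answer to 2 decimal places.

|A∩B|: x∈[3,7], y∈[0,2] → 4·2 = 8.

8.00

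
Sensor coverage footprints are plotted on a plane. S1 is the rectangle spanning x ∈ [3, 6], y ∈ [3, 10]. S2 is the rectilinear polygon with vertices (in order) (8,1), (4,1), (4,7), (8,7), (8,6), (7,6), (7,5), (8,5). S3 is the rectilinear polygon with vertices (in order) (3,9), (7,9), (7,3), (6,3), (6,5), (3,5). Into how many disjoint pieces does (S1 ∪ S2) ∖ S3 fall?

3

(S1 ∪ S2) ∖ S3 splits into 3 disjoint pieces (area 16, area 3, area 1).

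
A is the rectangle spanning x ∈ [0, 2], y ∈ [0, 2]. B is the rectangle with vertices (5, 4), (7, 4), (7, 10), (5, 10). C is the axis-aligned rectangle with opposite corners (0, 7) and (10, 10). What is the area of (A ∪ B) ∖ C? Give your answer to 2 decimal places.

10.00

|A ∪ B| = 16.
|(A ∪ B) ∩ C| = 6.
|(A ∪ B) ∖ C| = 16 − 6 = 10.00.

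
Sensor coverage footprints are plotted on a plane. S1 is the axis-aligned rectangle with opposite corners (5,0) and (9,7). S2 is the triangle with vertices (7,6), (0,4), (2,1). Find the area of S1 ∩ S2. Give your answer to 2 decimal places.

The intersection is the polygon with vertices (5,5.429), (7,6), (5,4).
By the shoelace formula its area is 1.43.

1.43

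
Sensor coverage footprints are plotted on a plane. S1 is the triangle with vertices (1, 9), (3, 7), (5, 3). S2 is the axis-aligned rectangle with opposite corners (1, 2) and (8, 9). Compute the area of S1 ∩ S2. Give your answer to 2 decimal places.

2.00

The intersection is the polygon with vertices (3,7), (5,3), (1,9).
By the shoelace formula its area is 2.00.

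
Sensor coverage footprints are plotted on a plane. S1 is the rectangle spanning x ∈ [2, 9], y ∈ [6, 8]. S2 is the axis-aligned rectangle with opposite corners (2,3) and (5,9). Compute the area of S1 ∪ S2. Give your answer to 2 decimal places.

26.00

By inclusion–exclusion:
Individual areas: |S1| = 14, |S2| = 18.
|S1∩S2|: x∈[2,5], y∈[6,8] → 3·2 = 6.
|S1 ∪ S2| = 32 − 6 = 26.00.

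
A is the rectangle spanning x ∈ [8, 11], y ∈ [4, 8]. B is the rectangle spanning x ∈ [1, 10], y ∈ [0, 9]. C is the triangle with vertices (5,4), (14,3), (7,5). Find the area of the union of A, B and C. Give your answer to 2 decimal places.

86.36

By inclusion–exclusion:
Individual areas: |A| = 12, |B| = 81, |C| = 5.5.
|A∩B|: x∈[8,10], y∈[4,8] → 2·4 = 8.
|A∩C| = 0.8929.
|B∩C| = 4.1032.
|A∩B∩C| = 0.8571.
|A ∪ B ∪ C| = 98.5 − 12.996 + 0.8571 = 86.36.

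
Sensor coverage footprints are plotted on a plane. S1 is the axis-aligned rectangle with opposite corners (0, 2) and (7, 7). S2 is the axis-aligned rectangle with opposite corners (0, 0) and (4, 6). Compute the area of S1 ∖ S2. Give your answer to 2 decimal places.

19.00

|S1∩S2|: x∈[0,4], y∈[2,6] → 4·4 = 16.
|S1| = 35.
|S1 ∖ S2| = |S1| − |S1∩S2| = 35 − 16 = 19.00.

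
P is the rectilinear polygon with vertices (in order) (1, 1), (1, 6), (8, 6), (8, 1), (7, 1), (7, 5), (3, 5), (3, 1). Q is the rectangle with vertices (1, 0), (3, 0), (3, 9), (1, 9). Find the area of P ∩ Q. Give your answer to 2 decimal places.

The intersection is the polygon with vertices (1,6), (3,6), (3,5), (3,1), (1,1).
By the shoelace formula its area is 10.00.

10.00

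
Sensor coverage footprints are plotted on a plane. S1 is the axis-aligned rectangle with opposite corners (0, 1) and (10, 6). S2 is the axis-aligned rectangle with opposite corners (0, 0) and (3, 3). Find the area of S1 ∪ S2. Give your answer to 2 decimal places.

53.00

By inclusion–exclusion:
Individual areas: |S1| = 50, |S2| = 9.
|S1∩S2|: x∈[0,3], y∈[1,3] → 3·2 = 6.
|S1 ∪ S2| = 59 − 6 = 53.00.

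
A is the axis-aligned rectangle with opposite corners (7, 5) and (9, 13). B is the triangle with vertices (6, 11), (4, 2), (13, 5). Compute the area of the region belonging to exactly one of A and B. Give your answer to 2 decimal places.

36.36

|A| = 16, |B| = 37.5, |A∩B| = 8.5714.
|A △ B| = |A| + |B| − 2·|A∩B| = 16 + 37.5 − 17.1429 = 36.36.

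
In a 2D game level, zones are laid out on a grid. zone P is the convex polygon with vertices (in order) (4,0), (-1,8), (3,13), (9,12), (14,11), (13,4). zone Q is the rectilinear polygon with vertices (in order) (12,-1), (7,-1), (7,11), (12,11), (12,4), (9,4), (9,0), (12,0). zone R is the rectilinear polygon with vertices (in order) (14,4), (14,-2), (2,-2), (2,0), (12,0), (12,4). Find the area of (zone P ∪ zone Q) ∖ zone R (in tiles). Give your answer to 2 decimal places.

|zone P ∪ zone Q| = 137.5556.
|(zone P ∪ zone Q) ∩ zone R| = 5.2222.
|(zone P ∪ zone Q) ∖ zone R| = 137.5556 − 5.2222 = 132.33.

132.33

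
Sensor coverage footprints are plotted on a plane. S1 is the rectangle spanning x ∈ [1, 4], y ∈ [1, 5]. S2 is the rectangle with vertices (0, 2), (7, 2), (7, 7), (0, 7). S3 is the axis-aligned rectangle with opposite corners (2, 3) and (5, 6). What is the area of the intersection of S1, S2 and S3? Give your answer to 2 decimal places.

4.00

The intersection is the polygon with vertices (4,5), (4,3), (2,3), (2,5).
By the shoelace formula its area is 4.00.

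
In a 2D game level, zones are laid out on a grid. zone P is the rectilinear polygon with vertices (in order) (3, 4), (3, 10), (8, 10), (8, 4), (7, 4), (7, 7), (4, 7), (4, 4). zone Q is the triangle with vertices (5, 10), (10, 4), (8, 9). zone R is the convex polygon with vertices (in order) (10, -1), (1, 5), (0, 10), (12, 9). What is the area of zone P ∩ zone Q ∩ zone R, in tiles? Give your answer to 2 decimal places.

3.63

The intersection is the polygon with vertices (5.373,9.552), (6.667,9.444), (8,9), (8,6.4).
By the shoelace formula its area is 3.63.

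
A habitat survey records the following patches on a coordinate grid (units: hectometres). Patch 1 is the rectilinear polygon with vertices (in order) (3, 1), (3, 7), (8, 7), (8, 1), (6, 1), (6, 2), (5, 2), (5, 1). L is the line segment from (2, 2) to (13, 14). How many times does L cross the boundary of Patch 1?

The segment meets the boundary at (6.583,7), (3,3.091).

2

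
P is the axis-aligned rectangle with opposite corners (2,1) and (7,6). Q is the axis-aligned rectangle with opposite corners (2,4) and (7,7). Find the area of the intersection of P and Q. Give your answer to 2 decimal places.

|P∩Q|: x∈[2,7], y∈[4,6] → 5·2 = 10.

10.00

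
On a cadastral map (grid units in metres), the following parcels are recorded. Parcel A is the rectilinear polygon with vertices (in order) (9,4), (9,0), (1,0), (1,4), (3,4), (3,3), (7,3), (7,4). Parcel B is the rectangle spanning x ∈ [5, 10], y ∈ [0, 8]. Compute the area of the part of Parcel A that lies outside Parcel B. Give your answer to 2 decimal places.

14.00

|Parcel A| = 28, |Parcel A∩Parcel B| = 14.
|Parcel A ∖ Parcel B| = |Parcel A| − |Parcel A∩Parcel B| = 28 − 14 = 14.00.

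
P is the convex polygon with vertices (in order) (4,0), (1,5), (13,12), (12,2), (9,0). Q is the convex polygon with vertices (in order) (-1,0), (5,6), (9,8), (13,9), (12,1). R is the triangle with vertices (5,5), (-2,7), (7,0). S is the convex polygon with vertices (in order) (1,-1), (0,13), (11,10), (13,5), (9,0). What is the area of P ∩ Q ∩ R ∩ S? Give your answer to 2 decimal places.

8.46

The intersection is the polygon with vertices (5,5), (6.761,0.597), (6.28,0.56), (2.5,3.5), (4.222,5.222).
By the shoelace formula its area is 8.46.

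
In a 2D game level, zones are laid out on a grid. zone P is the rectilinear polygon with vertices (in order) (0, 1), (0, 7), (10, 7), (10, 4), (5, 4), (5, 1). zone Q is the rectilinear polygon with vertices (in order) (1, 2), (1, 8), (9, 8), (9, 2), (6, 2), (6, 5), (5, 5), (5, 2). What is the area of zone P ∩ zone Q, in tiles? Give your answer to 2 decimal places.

31.00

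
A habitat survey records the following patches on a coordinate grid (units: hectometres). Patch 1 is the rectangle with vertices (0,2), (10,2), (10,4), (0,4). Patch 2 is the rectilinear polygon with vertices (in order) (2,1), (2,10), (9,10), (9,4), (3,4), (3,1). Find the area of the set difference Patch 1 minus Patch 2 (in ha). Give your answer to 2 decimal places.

|Patch 1| = 20, |Patch 1∩Patch 2| = 2.
|Patch 1 ∖ Patch 2| = |Patch 1| − |Patch 1∩Patch 2| = 20 − 2 = 18.00.

18.00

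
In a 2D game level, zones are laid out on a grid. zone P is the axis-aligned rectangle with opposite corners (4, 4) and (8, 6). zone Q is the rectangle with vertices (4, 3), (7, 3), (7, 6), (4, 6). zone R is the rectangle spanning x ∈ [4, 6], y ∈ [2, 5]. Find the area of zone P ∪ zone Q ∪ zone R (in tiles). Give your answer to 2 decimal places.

13.00

By inclusion–exclusion:
Individual areas: |zone P| = 8, |zone Q| = 9, |zone R| = 6.
|zone P∩zone Q|: x∈[4,7], y∈[4,6] → 3·2 = 6.
|zone P∩zone R|: x∈[4,6], y∈[4,5] → 2·1 = 2.
|zone Q∩zone R|: x∈[4,6], y∈[3,5] → 2·2 = 4.
|zone P∩zone Q∩zone R| = 2.
|zone P ∪ zone Q ∪ zone R| = 23 − 12 + 2 = 13.00.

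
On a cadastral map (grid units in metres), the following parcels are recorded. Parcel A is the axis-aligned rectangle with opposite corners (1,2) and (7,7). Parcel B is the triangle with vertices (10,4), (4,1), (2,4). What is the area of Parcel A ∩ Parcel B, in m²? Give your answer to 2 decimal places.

The intersection is the polygon with vertices (7,2.5), (6,2), (3.333,2), (2,4), (7,4).
By the shoelace formula its area is 8.42.

8.42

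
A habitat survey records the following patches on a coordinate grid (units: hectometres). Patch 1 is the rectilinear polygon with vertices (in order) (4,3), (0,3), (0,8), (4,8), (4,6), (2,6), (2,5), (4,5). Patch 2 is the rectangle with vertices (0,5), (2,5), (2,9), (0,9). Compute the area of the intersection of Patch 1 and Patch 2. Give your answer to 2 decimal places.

6.00

The intersection is the polygon with vertices (0,8), (2,8), (2,6), (2,5), (0,5).
By the shoelace formula its area is 6.00.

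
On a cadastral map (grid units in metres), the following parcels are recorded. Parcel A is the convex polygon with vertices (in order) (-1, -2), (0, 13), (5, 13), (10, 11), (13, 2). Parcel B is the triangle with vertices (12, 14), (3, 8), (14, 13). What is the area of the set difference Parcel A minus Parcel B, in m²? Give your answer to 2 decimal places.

146.09

|Parcel A| = 150, |Parcel A∩Parcel B| = 3.9142.
|Parcel A ∖ Parcel B| = |Parcel A| − |Parcel A∩Parcel B| = 150 − 3.9142 = 146.09.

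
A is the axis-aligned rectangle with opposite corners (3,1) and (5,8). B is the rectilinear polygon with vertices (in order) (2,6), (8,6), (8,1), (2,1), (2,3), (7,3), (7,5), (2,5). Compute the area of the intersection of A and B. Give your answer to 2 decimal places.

6.00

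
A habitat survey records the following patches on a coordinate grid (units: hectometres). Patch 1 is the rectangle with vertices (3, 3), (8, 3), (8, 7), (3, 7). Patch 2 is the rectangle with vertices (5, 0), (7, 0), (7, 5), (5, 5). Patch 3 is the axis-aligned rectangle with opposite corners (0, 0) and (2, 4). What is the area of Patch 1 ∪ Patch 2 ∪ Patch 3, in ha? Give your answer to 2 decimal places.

34.00

By inclusion–exclusion:
Individual areas: |Patch 1| = 20, |Patch 2| = 10, |Patch 3| = 8.
|Patch 1∩Patch 2|: x∈[5,7], y∈[3,5] → 2·2 = 4.
|Patch 1∩Patch 3| = 0 (no overlap).
|Patch 2∩Patch 3| = 0 (no overlap).
|Patch 1∩Patch 2∩Patch 3| = 0.
|Patch 1 ∪ Patch 2 ∪ Patch 3| = 38 − 4 + 0 = 34.00.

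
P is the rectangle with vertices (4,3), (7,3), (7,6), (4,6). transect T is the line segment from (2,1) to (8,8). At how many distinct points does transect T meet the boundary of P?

2

The segment meets the boundary at (6.286,6), (4,3.333).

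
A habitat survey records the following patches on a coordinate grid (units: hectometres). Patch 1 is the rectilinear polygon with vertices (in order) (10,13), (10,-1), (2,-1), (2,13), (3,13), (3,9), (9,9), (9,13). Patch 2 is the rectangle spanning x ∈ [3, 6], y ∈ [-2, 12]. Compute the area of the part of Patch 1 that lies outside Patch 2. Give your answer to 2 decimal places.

|Patch 1| = 88, |Patch 1∩Patch 2| = 30.
|Patch 1 ∖ Patch 2| = |Patch 1| − |Patch 1∩Patch 2| = 88 − 30 = 58.00.

58.00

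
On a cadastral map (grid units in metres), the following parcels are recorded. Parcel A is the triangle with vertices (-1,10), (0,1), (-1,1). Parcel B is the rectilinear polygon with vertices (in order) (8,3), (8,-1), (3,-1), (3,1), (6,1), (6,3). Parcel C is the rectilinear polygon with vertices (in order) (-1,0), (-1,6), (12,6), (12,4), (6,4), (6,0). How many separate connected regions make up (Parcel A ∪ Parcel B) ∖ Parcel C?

(Parcel A ∪ Parcel B) ∖ Parcel C splits into 2 disjoint pieces (area 0.8889, area 11).

2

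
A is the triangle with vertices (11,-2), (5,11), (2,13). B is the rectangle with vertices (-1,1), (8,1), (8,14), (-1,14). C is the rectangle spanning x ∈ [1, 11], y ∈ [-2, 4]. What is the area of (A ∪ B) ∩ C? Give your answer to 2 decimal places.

The region (A ∪ B) ∩ C is the polygon with vertices (8,3), (8,1), (1,1), (1,4), (8.231,4), (11,-2).
By the shoelace formula its area is 23.19.

23.19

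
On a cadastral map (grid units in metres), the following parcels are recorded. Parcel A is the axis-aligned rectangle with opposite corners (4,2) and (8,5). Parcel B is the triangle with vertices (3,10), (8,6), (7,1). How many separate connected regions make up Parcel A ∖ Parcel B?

2

Parcel A ∖ Parcel B splits into 2 disjoint pieces (area 1.5, area 5.6667).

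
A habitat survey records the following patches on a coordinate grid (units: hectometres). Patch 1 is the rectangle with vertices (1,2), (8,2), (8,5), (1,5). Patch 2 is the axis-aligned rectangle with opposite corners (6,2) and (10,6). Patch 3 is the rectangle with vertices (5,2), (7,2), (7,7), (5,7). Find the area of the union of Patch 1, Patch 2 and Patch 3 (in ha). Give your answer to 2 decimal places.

By inclusion–exclusion:
Individual areas: |Patch 1| = 21, |Patch 2| = 16, |Patch 3| = 10.
|Patch 1∩Patch 2|: x∈[6,8], y∈[2,5] → 2·3 = 6.
|Patch 1∩Patch 3|: x∈[5,7], y∈[2,5] → 2·3 = 6.
|Patch 2∩Patch 3|: x∈[6,7], y∈[2,6] → 1·4 = 4.
|Patch 1∩Patch 2∩Patch 3| = 3.
|Patch 1 ∪ Patch 2 ∪ Patch 3| = 47 − 16 + 3 = 34.00.

34.00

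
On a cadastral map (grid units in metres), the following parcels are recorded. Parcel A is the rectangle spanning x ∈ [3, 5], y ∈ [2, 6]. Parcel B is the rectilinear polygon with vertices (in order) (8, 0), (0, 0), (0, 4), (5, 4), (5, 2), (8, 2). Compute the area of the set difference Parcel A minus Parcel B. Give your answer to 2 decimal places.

4.00

|Parcel A| = 8, |Parcel A∩Parcel B| = 4.
|Parcel A ∖ Parcel B| = |Parcel A| − |Parcel A∩Parcel B| = 8 − 4 = 4.00.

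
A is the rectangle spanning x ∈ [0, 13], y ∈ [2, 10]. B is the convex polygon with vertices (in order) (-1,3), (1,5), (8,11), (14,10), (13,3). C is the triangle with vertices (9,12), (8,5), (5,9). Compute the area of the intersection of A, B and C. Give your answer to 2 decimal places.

9.42

The intersection is the polygon with vertices (6.833,10), (8.714,10), (8,5), (5.261,8.652).
By the shoelace formula its area is 9.42.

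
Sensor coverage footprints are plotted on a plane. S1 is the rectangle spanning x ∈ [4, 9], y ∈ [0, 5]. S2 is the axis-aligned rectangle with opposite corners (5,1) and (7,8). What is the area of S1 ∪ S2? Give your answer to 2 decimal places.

31.00

By inclusion–exclusion:
Individual areas: |S1| = 25, |S2| = 14.
|S1∩S2|: x∈[5,7], y∈[1,5] → 2·4 = 8.
|S1 ∪ S2| = 39 − 8 = 31.00.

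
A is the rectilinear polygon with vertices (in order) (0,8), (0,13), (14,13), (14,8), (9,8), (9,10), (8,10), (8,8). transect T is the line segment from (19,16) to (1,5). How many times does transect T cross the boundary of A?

The segment meets the boundary at (5.909,8), (8,9.278), (9,9.889), (14,12.944).

4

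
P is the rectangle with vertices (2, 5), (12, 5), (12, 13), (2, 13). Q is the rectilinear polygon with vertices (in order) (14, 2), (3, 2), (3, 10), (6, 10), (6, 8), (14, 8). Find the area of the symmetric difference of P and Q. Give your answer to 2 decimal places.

86.00

|P| = 80, |Q| = 72, |P∩Q| = 33.
|P △ Q| = |P| + |Q| − 2·|P∩Q| = 80 + 72 − 66 = 86.00.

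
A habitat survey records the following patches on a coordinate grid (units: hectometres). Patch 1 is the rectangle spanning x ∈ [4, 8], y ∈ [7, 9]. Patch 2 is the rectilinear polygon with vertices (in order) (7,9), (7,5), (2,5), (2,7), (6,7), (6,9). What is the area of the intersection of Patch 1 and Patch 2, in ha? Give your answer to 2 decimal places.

2.00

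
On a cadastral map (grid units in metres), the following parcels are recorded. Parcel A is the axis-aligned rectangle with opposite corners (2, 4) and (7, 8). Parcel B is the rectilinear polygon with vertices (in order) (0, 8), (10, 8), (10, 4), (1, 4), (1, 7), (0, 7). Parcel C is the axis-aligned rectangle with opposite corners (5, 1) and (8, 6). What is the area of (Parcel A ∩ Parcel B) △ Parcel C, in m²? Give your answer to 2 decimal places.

|Parcel A ∩ Parcel B| = 20.
|(Parcel A ∩ Parcel B) ∩ Parcel C| = 4.
|(Parcel A ∩ Parcel B) △ Parcel C| = 20 + 15 − 8 = 27.00.

27.00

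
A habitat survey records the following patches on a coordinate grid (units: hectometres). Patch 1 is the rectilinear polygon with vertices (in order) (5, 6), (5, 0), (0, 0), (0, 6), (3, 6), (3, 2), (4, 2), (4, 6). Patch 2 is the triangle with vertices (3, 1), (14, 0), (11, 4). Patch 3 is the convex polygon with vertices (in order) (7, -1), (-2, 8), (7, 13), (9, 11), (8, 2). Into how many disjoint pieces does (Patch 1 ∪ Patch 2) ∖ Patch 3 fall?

2

(Patch 1 ∪ Patch 2) ∖ Patch 3 splits into 2 disjoint pieces (area 14.974, area 17.0182).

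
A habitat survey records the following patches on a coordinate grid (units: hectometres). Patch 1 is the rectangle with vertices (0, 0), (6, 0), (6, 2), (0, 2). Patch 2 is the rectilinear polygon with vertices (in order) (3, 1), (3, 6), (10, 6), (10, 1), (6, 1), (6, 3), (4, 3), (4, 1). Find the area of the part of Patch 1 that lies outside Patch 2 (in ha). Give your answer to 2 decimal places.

11.00

|Patch 1| = 12, |Patch 1∩Patch 2| = 1.
|Patch 1 ∖ Patch 2| = |Patch 1| − |Patch 1∩Patch 2| = 12 − 1 = 11.00.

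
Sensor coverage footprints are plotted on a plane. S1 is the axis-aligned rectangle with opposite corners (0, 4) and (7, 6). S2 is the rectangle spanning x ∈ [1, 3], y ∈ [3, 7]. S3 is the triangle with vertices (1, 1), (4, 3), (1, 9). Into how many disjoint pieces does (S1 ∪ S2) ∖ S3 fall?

(S1 ∪ S2) ∖ S3 splits into 2 disjoint pieces (area 8.75, area 2).

2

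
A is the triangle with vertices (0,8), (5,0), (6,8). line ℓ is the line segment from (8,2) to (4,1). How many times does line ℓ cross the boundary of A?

The segment meets the boundary at (4.324,1.081), (5.161,1.29).

2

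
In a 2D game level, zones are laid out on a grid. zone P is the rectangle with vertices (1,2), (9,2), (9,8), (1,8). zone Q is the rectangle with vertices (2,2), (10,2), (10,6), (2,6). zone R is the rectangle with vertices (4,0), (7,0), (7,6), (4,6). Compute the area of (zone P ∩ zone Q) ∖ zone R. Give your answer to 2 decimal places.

16.00

|zone P ∩ zone Q| = 28.
|(zone P ∩ zone Q) ∩ zone R| = 12.
|(zone P ∩ zone Q) ∖ zone R| = 28 − 12 = 16.00.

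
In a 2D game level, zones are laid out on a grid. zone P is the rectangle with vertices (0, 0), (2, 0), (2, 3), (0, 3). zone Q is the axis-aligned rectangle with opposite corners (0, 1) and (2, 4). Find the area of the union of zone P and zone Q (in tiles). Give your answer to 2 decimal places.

8.00

By inclusion–exclusion:
Individual areas: |zone P| = 6, |zone Q| = 6.
|zone P∩zone Q|: x∈[0,2], y∈[1,3] → 2·2 = 4.
|zone P ∪ zone Q| = 12 − 4 = 8.00.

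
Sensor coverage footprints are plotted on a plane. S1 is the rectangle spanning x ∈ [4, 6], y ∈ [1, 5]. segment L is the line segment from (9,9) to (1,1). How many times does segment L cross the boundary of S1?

The segment meets the boundary at (4,4), (5,5).

2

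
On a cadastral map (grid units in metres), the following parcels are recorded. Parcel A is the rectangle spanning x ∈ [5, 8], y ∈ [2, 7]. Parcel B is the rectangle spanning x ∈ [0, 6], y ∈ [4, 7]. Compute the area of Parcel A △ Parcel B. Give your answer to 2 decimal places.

|Parcel A∩Parcel B|: x∈[5,6], y∈[4,7] → 1·3 = 3.
|Parcel A △ Parcel B| = |Parcel A| + |Parcel B| − 2·|Parcel A∩Parcel B| = 15 + 18 − 6 = 27.00.

27.00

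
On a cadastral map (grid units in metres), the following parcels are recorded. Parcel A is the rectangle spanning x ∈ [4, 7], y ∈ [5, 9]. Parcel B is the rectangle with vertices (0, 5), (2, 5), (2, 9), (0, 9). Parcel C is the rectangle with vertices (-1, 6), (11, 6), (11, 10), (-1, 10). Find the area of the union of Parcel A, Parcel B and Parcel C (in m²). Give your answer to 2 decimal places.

53.00

By inclusion–exclusion:
Individual areas: |Parcel A| = 12, |Parcel B| = 8, |Parcel C| = 48.
|Parcel A∩Parcel B| = 0 (no overlap).
|Parcel A∩Parcel C|: x∈[4,7], y∈[6,9] → 3·3 = 9.
|Parcel B∩Parcel C|: x∈[0,2], y∈[6,9] → 2·3 = 6.
|Parcel A∩Parcel B∩Parcel C| = 0.
|Parcel A ∪ Parcel B ∪ Parcel C| = 68 − 15 + 0 = 53.00.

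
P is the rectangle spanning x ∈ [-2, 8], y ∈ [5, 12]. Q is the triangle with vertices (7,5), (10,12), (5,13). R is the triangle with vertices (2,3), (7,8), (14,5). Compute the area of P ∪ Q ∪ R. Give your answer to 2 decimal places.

By inclusion–exclusion:
Individual areas: |P| = 70, |Q| = 19, |R| = 25.
|P∩Q| = 11.9583.
|P∩R| = 7.2857.
|Q∩R| = 2.5293.
|P∩Q∩R| = 2.519.
|P ∪ Q ∪ R| = 114 − 21.7734 + 2.519 = 94.75.

94.75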